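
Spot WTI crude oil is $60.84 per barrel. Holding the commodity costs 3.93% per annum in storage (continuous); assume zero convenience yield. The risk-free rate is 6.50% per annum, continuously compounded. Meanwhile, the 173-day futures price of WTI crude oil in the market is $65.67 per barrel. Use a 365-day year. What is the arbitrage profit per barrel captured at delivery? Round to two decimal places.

Fair futures: F* = S·e^(carry·T), with carry = (r + u) = 0.0650 + 0.0393 = 0.1043
F* = 60.84 · e^(0.1043 × 173/365) = 60.84 · e^0.049435 = 60.84 × 1.050677 = $63.9232
Market $65.67 > fair $63.9232: forward overpriced → cash-and-carry (buy spot, short the forward).
At maturity, profit = |F_mkt − F*| = |65.67 − 63.9232| = $1.75 per barrel

$1.75 per barrel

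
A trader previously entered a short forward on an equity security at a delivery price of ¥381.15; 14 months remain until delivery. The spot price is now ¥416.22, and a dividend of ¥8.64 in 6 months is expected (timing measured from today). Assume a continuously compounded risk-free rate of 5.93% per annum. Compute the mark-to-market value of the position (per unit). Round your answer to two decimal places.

-¥52.16

PV(remaining dividends) I = 8.64·e^(−0.0593·6/12) = 8.3876
Current forward F = (S − I)·e^(rT) = (416.22 − 8.3876)·e^(0.0593·14/12) = 407.8324 × 1.071633 = 437.0467
Value (long) = (F − K)·e^(−rT) = (437.0467 − 381.15) × 0.933156 = 52.1603
Short position value = −(long value) = -¥52.16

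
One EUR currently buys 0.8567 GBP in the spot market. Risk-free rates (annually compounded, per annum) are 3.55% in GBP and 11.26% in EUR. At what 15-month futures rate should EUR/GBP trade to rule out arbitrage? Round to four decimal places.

0.7831

By covered interest parity, F = S · (1+r_GBP)^T / (1+r_EUR)^T
= 0.8567 × 1.044570 / 1.142678 = 0.8567 × 0.914142
F = 0.7831 GBP per EUR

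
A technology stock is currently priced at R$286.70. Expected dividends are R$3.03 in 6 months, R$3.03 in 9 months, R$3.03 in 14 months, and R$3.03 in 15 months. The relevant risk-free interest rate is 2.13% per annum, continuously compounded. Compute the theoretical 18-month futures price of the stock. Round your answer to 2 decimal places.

R$283.74

PV(dividends) I = 3.03·e^(−0.0213·6/12) + 3.03·e^(−0.0213·9/12) + 3.03·e^(−0.0213·14/12) + 3.03·e^(−0.0213·15/12)
I = 2.9979 + 2.9820 + 2.9556 + 2.9504 = 11.8859
F = (S − I)·e^(rT) = (286.70 − 11.8859) · e^(0.0213·18/12)
= 274.8141 · e^0.031950 = 274.8141 × 1.032466 = R$283.74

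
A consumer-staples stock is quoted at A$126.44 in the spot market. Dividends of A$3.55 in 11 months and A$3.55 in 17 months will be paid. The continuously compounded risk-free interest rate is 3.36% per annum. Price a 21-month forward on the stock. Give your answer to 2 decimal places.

A$126.86

PV(dividends) I = 3.55·e^(−0.0336·11/12) + 3.55·e^(−0.0336·17/12)
I = 3.4423 + 3.3850 = 6.8273
F = (S − I)·e^(rT) = (126.44 − 6.8273) · e^(0.0336·21/12)
= 119.6127 · e^0.058800 = 119.6127 × 1.060563 = A$126.86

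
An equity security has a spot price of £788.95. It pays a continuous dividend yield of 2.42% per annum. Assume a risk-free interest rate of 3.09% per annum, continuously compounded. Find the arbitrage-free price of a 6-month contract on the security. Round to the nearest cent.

F = S·e^((r − q)T) = 788.95 · e^((0.0309 − 0.0242) × 6/12)
= 788.95 · e^0.003350 = 788.95 × 1.003356
F = £791.60

£791.60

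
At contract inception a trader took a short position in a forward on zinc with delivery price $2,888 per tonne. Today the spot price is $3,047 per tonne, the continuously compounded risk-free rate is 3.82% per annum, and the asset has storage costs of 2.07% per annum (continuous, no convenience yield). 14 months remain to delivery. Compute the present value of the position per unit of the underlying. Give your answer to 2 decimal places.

-$359.36 per tonne

Current fair forward for the remaining 14 months: F = S·e^((r + u)·T), (r + u) = 0.0382 + 0.0207 = 0.0589
F = 3047 · e^(0.0589 × 14/12) = 3047 × 1.07113268 = 3263.7413
Value of long forward = (F − K)·e^(−rT) = (3263.7413 − 2888) · e^(−0.0382·14/12)
= 375.7413 × 0.95641184 = 359.36
Short position value = −(long value) = -$359.36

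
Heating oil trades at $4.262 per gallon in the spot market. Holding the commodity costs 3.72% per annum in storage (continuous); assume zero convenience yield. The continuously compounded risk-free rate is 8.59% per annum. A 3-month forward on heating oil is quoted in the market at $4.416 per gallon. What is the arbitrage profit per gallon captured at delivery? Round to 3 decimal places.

Fair forward: F* = S·e^(carry·T), with carry = (r + u) = 0.0859 + 0.0372 = 0.1231
F* = 4.262 · e^(0.1231 × 3/12) = 4.262 · e^0.030775 = 4.262 × 1.031253 = $4.3952
Market $4.416 > fair $4.3952: forward overpriced → cash-and-carry (buy spot, short the forward).
At maturity, profit = |F_mkt − F*| = |4.416 − 4.3952| = $0.021 per gallon

$0.021 per gallon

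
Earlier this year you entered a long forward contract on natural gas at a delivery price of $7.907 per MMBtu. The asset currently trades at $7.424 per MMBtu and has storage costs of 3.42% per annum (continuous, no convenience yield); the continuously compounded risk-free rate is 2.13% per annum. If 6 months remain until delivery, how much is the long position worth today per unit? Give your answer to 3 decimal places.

-$0.271 per MMBtu

Current fair forward for the remaining 6 months: F = S·e^((r + u)·T), (r + u) = 0.0213 + 0.0342 = 0.0555
F = 7.424 · e^(0.0555 × 6/12) = 7.424 × 1.028139 = 7.6329
Value of long forward = (F − K)·e^(−rT) = (7.6329 − 7.907) · e^(−0.0213·6/12)
= -0.2741 × 0.989407 = -0.271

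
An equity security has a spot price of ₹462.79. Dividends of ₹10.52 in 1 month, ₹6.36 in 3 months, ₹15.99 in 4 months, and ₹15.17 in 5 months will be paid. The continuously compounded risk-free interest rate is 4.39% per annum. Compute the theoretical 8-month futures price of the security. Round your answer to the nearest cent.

PV(dividends) I = 10.52·e^(−0.0439·1/12) + 6.36·e^(−0.0439·3/12) + 15.99·e^(−0.0439·4/12) + 15.17·e^(−0.0439·5/12)
I = 10.4816 + 6.2906 + 15.7577 + 14.8950 = 47.4249
F = (S − I)·e^(rT) = (462.79 − 47.4249) · e^(0.0439·8/12)
= 415.3651 · e^0.029267 = 415.3651 × 1.029699 = ₹427.70

₹427.70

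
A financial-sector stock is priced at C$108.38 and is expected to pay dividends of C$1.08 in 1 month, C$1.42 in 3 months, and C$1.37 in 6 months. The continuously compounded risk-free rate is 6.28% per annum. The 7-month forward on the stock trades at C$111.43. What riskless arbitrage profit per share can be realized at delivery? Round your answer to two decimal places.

C$2.95 per share

PV(dividends) I = 1.08·e^(−0.0628·1/12) + 1.42·e^(−0.0628·3/12) + 1.37·e^(−0.0628·6/12) = 3.7999
Fair forward F* = (S − I)·e^(rT) = (108.38 − 3.7999)·e^0.036633 = 104.5801 × 1.037312 = 108.4822
Market C$111.43 > fair 108.4822: forward overpriced → cash-and-carry (borrow at r, buy the stock and collect the dividends, short the forward).
Profit at T = |F_mkt − F*| = |111.43 − 108.4822| = C$2.95 per share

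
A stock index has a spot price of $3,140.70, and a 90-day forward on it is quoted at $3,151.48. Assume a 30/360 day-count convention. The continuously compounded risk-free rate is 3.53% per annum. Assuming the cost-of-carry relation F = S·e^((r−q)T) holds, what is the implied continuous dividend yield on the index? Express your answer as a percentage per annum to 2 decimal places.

2.16%

From F = S·e^((r−q)T): (r − q) = ln(F/S)/T
ln(3151.48/3140.70) = ln(1.003432) = 0.003426
(r − q) = 0.003426 / (90/360) = 0.013704
q = r − ln(F/S)/T = 0.0353 − 0.013704 = 0.021596
q = 2.16%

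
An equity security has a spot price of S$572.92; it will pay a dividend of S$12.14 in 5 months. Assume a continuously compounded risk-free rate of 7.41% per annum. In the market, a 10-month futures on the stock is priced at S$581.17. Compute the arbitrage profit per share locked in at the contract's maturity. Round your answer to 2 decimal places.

PV(dividends) I = 12.14·e^(−0.0741·5/12) = 11.7709
Fair futures F* = (S − I)·e^(rT) = (572.92 − 11.7709)·e^0.061750 = 561.1491 × 1.063696 = 596.8921
Market S$581.17 < fair 596.8921: forward underpriced → reverse cash-and-carry (short the stock, invest proceeds at r, pay the dividends, go long the forward).
Profit at T = |F_mkt − F*| = |581.17 − 596.8921| = S$15.72 per share

S$15.72 per share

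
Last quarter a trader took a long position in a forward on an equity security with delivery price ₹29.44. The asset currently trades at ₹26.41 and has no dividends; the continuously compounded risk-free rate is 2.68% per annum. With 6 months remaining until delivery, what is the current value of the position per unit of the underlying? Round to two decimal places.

-₹2.64

Current fair forward for the remaining 6 months: F = S·e^(r·T), r = 0.0268
F = 26.41 · e^(0.0268 × 6/12) = 26.41 × 1.013490 = 26.7663
Value of long forward = (F − K)·e^(−rT) = (26.7663 − 29.44) · e^(−0.0268·6/12)
= -2.6737 × 0.986689 = -2.64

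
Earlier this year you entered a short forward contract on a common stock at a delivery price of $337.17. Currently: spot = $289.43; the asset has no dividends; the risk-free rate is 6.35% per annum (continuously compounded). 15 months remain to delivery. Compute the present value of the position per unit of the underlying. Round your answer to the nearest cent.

Current fair forward for the remaining 15 months: F = S·e^(r·T), r = 0.0635
F = 289.43 · e^(0.0635 × 15/12) = 289.43 × 1.082610 = 313.3398
Value of long forward = (F − K)·e^(−rT) = (313.3398 − 337.17) · e^(−0.0635·15/12)
= -23.8302 × 0.923693 = -22.01
Short position value = −(long value) = $22.01

$22.01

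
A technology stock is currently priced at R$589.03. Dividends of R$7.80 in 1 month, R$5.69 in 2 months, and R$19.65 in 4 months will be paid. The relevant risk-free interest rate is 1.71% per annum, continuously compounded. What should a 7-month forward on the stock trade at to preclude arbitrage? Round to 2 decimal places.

R$561.60

PV(dividends) I = 7.80·e^(−0.0171·1/12) + 5.69·e^(−0.0171·2/12) + 19.65·e^(−0.0171·4/12)
I = 7.7889 + 5.6738 + 19.5383 = 33.0010
F = (S − I)·e^(rT) = (589.03 − 33.0010) · e^(0.0171·7/12)
= 556.0290 · e^0.009975 = 556.0290 × 1.010025 = R$561.60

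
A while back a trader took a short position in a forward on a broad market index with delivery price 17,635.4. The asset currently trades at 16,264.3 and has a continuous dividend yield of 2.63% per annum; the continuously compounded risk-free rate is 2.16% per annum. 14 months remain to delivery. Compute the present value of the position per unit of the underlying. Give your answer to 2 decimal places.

Current fair forward for the remaining 14 months: F = S·e^((r − q)·T), (r − q) = 0.0216 − 0.0263 = -0.0047
F = 16264.3 · e^(-0.0047 × 14/12) = 16264.3 × 0.99453167 = 16175.3614
Value of long forward = (F − K)·e^(−rT) = (16175.3614 − 17635.4) · e^(−0.0216·14/12)
= -1460.0386 × 0.97511487 = -1423.71
Short position value = −(long value) = 1423.71

1423.71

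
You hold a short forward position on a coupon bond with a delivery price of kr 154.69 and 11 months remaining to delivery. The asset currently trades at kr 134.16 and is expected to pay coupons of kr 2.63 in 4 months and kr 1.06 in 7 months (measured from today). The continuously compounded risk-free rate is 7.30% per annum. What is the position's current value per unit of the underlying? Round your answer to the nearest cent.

kr 14.10

PV(remaining coupons) I = 2.63·e^(−0.0730·4/12) + 1.06·e^(−0.0730·7/12) = 3.5826
Current forward F = (S − I)·e^(rT) = (134.16 − 3.5826)·e^(0.0730·11/12) = 130.5774 × 1.069206 = 139.6141
Value (long) = (F − K)·e^(−rT) = (139.6141 − 154.69) × 0.935273 = -14.1001
Short position value = −(long value) = kr 14.10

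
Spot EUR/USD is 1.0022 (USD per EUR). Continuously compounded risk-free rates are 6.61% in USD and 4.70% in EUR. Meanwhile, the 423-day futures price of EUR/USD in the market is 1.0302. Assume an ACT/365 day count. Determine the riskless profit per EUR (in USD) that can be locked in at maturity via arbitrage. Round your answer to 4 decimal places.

0.0056 per EUR (in USD)

Fair futures: F* = S·e^(carry·T), with carry = (r_USD − r_EUR) = 0.0661 − 0.0470 = 0.0191
F* = 1.0022 · e^(0.0191 × 423/365) = 1.0022 · e^0.022135 = 1.0022 × 1.022382 = 1.0246
Market 1.0302 > fair 1.0246: forward overpriced → cash-and-carry (buy spot, short the forward).
At maturity, profit = |F_mkt − F*| = |1.0302 − 1.0246| = 0.0056 per EUR (in USD)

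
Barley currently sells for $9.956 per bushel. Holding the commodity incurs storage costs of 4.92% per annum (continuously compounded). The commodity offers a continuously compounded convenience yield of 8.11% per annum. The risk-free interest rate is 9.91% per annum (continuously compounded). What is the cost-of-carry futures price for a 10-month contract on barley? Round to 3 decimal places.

$10.529 per bushel

Net carry = r + u − y = 0.0991 + 0.0492 − 0.0811 = 0.0672
F = S·e^((r+u−y)T) = 9.956 · e^(0.0672 × 10/12) = 9.956 · e^0.056000
= 9.956 × 1.057598 = $10.529 per bushel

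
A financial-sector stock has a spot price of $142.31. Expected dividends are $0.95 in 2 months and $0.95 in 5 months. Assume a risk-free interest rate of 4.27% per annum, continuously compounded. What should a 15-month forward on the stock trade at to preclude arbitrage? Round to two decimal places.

PV(dividends) I = 0.95·e^(−0.0427·2/12) + 0.95·e^(−0.0427·5/12)
I = 0.9433 + 0.9332 = 1.8765
F = (S − I)·e^(rT) = (142.31 − 1.8765) · e^(0.0427·15/12)
= 140.4335 · e^0.053375 = 140.4335 × 1.054825 = $148.13

$148.13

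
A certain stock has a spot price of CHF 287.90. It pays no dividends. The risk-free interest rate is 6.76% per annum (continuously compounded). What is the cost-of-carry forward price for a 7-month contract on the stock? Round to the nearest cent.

CHF 299.48

F = S·e^(rT) = 287.90 · e^(0.0676 × 7/12)
= 287.90 · e^0.039433 = 287.90 × 1.040221
F = CHF 299.48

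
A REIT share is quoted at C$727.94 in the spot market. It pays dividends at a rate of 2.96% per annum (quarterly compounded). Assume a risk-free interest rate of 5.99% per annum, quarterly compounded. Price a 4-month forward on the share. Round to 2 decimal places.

C$735.25

F = S · (1+r/4)^(4T) / (1+q/4)^(4T)
= 727.94 × 1.020016 / 1.009879 = 727.94 × 1.010038
F = C$735.25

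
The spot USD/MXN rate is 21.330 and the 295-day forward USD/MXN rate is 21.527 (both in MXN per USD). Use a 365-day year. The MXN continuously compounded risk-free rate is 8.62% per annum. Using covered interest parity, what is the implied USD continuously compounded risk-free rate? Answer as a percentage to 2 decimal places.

F = S·e^((r_MXN − r_USD)T) ⇒ r_USD = r_MXN − ln(F/S)/T
ln(21.527/21.330) = 0.009193; /(295/365) = 0.011374
r_USD = 0.0862 − 0.011374 = 0.074826
r_USD = 7.48%

7.48%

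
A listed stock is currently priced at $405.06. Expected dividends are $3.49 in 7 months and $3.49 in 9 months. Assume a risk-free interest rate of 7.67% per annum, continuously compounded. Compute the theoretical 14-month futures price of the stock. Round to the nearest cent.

$435.72

PV(dividends) I = 3.49·e^(−0.0767·7/12) + 3.49·e^(−0.0767·9/12)
I = 3.3373 + 3.2949 = 6.6322
F = (S − I)·e^(rT) = (405.06 − 6.6322) · e^(0.0767·14/12)
= 398.4278 · e^0.089483 = 398.4278 × 1.093609 = $435.72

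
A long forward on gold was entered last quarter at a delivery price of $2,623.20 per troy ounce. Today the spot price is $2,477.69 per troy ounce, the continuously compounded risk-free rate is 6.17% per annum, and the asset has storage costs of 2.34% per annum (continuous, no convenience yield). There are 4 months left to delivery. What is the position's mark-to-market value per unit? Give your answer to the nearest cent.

Current fair forward for the remaining 4 months: F = S·e^((r + u)·T), (r + u) = 0.0617 + 0.0234 = 0.0851
F = 2477.69 · e^(0.0851 × 4/12) = 2477.69 × 1.02877283 = 2548.9802
Value of long forward = (F − K)·e^(−rT) = (2548.9802 − 2623.20) · e^(−0.0617·4/12)
= -74.2198 × 0.97964338 = -72.71

-$72.71 per troy ounce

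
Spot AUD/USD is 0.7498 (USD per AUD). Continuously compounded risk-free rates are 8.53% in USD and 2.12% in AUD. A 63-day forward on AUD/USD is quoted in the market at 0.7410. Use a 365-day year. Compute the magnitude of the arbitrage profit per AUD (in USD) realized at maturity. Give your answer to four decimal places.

0.0171 per AUD (in USD)

Fair forward: F* = S·e^(carry·T), with carry = (r_USD − r_AUD) = 0.0853 − 0.0212 = 0.0641
F* = 0.7498 · e^(0.0641 × 63/365) = 0.7498 · e^0.011064 = 0.7498 × 1.011125 = 0.7581
Market 0.7410 < fair 0.7581: forward underpriced → reverse cash-and-carry (short spot, go long the forward).
At maturity, profit = |F_mkt − F*| = |0.7410 − 0.7581| = 0.0171 per AUD (in USD)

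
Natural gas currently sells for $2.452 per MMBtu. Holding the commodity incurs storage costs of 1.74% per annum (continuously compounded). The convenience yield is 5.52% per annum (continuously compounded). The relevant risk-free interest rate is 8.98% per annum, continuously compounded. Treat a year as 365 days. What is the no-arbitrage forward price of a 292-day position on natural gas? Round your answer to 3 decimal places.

Net carry = r + u − y = 0.0898 + 0.0174 − 0.0552 = 0.0520
F = S·e^((r+u−y)T) = 2.452 · e^(0.0520 × 292/365) = 2.452 · e^0.041600
= 2.452 × 1.042477 = $2.556 per MMBtu

$2.556 per MMBtu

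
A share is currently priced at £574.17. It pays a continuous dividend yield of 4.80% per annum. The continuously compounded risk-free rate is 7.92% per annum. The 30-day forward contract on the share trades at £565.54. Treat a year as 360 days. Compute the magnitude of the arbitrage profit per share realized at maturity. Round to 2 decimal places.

Fair forward: F* = S·e^(carry·T), with carry = (r − q) = 0.0792 − 0.0480 = 0.0312
F* = 574.17 · e^(0.0312 × 30/360) = 574.17 · e^0.002600 = 574.17 × 1.002603 = £575.6646
Market £565.54 < fair £575.6646: forward underpriced → reverse cash-and-carry (short spot, go long the forward).
At maturity, profit = |F_mkt − F*| = |565.54 − 575.6646| = £10.12 per share

£10.12 per share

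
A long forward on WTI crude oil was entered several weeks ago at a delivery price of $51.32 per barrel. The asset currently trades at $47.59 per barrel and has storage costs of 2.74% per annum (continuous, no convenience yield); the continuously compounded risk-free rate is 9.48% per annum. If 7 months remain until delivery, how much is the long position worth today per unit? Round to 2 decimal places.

Current fair forward for the remaining 7 months: F = S·e^((r + u)·T), (r + u) = 0.0948 + 0.0274 = 0.1222
F = 47.59 · e^(0.1222 × 7/12) = 47.59 × 1.073885 = 51.1062
Value of long forward = (F − K)·e^(−rT) = (51.1062 − 51.32) · e^(−0.0948·7/12)
= -0.2138 × 0.946201 = -0.20

-$0.20 per barrel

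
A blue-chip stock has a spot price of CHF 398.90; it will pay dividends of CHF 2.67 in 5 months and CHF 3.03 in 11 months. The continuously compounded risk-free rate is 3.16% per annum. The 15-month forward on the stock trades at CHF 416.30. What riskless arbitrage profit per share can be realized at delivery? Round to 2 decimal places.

PV(dividends) I = 2.67·e^(−0.0316·5/12) + 3.03·e^(−0.0316·11/12) = 5.5786
Fair forward F* = (S − I)·e^(rT) = (398.90 − 5.5786)·e^0.039500 = 393.3214 × 1.040290 = 409.1683
Market CHF 416.30 > fair 409.1683: forward overpriced → cash-and-carry (borrow at r, buy the stock and collect the dividends, short the forward).
Profit at T = |F_mkt − F*| = |416.30 − 409.1683| = CHF 7.13 per share

CHF 7.13 per share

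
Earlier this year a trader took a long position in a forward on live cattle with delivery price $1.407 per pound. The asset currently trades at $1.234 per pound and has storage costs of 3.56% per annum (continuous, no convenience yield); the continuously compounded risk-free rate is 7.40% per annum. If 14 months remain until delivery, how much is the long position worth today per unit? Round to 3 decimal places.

-$0.004 per pound

Current fair forward for the remaining 14 months: F = S·e^((r + u)·T), (r + u) = 0.0740 + 0.0356 = 0.1096
F = 1.234 · e^(0.1096 × 14/12) = 1.234 × 1.136401 = 1.4023
Value of long forward = (F − K)·e^(−rT) = (1.4023 − 1.407) · e^(−0.0740·14/12)
= -0.0047 × 0.917288 = -0.004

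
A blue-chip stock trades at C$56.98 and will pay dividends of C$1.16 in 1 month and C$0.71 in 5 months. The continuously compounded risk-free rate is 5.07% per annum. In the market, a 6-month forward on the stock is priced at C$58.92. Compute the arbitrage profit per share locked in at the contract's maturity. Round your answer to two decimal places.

C$2.37 per share

PV(dividends) I = 1.16·e^(−0.0507·1/12) + 0.71·e^(−0.0507·5/12) = 1.8503
Fair forward F* = (S − I)·e^(rT) = (56.98 − 1.8503)·e^0.025350 = 55.1297 × 1.025674 = 56.5451
Market C$58.92 > fair 56.5451: forward overpriced → cash-and-carry (borrow at r, buy the stock and collect the dividends, short the forward).
Profit at T = |F_mkt − F*| = |58.92 − 56.5451| = C$2.37 per share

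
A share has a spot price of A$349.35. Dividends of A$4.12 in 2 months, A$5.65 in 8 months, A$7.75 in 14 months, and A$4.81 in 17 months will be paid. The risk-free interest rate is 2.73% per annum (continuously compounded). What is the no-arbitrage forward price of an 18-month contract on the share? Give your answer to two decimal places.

A$341.26

PV(dividends) I = 4.12·e^(−0.0273·2/12) + 5.65·e^(−0.0273·8/12) + 7.75·e^(−0.0273·14/12) + 4.81·e^(−0.0273·17/12)
I = 4.1013 + 5.5481 + 7.5071 + 4.6275 = 21.7840
F = (S − I)·e^(rT) = (349.35 − 21.7840) · e^(0.0273·18/12)
= 327.5660 · e^0.040950 = 327.5660 × 1.041800 = A$341.26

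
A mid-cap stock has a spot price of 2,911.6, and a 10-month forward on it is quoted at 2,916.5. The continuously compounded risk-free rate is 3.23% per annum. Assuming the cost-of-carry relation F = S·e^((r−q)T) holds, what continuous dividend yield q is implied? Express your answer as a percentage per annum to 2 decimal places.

From F = S·e^((r−q)T): (r − q) = ln(F/S)/T
ln(2916.5/2911.6) = ln(1.001683) = 0.001682
(r − q) = 0.001682 / (10/12) = 0.002018
q = r − ln(F/S)/T = 0.0323 − 0.002018 = 0.030282
q = 3.03%

3.03%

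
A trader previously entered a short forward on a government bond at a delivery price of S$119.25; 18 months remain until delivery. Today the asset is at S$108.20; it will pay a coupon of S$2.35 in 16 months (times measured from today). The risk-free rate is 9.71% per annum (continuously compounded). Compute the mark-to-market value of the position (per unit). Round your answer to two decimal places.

PV(remaining coupons) I = 2.35·e^(−0.0971·16/12) = 2.0646
Current forward F = (S − I)·e^(rT) = (108.20 − 2.0646)·e^(0.0971·18/12) = 106.1354 × 1.156791 = 122.7765
Value (long) = (F − K)·e^(−rT) = (122.7765 − 119.25) × 0.864460 = 3.0485
Short position value = −(long value) = -S$3.05

-S$3.05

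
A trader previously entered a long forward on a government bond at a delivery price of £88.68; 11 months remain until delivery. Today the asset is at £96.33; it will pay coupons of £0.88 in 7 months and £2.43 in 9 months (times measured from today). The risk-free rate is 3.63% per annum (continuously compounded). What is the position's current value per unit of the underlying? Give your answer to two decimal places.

£7.33

PV(remaining coupons) I = 0.88·e^(−0.0363·7/12) + 2.43·e^(−0.0363·9/12) = 3.2263
Current forward F = (S − I)·e^(rT) = (96.33 − 3.2263)·e^(0.0363·11/12) = 93.1037 × 1.033835 = 96.2539
Value (long) = (F − K)·e^(−rT) = (96.2539 − 88.68) × 0.967273 = 7.3260
Value = £7.33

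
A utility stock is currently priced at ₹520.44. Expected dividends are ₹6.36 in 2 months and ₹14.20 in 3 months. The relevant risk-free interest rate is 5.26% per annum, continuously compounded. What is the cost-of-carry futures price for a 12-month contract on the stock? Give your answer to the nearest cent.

PV(dividends) I = 6.36·e^(−0.0526·2/12) + 14.20·e^(−0.0526·3/12)
I = 6.3045 + 14.0145 = 20.3190
F = (S − I)·e^(rT) = (520.44 − 20.3190) · e^(0.0526·12/12)
= 500.1210 · e^0.052600 = 500.1210 × 1.054008 = ₹527.13

₹527.13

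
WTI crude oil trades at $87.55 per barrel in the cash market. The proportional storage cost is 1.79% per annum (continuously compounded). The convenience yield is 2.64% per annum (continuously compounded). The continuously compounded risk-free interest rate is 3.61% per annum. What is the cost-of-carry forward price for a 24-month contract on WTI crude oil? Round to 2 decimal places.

$92.52 per barrel

Net carry = r + u − y = 0.0361 + 0.0179 − 0.0264 = 0.0276
F = S·e^((r+u−y)T) = 87.55 · e^(0.0276 × 24/12) = 87.55 · e^0.055200
= 87.55 × 1.056752 = $92.52 per barrel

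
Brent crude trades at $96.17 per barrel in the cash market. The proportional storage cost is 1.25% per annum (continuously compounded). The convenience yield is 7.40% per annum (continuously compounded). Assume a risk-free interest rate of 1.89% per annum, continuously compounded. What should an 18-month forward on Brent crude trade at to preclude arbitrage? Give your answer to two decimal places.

$90.22 per barrel

Net carry = r + u − y = 0.0189 + 0.0125 − 0.0740 = -0.0426
F = S·e^((r+u−y)T) = 96.17 · e^(-0.0426 × 18/12) = 96.17 · e^-0.063900
= 96.17 × 0.938099 = $90.22 per barrel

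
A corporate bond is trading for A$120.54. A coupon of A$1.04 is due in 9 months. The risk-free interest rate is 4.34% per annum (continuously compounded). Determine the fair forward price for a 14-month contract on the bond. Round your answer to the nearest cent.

A$125.74

PV(coupons) I = 1.04·e^(−0.0434·9/12)
I = 1.0067
F = (S − I)·e^(rT) = (120.54 − 1.0067) · e^(0.0434·14/12)
= 119.5333 · e^0.050633 = 119.5333 × 1.051937 = A$125.74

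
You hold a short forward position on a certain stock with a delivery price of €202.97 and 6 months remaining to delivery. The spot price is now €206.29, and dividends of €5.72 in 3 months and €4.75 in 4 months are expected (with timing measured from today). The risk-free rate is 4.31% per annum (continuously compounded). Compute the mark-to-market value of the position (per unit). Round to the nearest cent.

€2.69

PV(remaining dividends) I = 5.72·e^(−0.0431·3/12) + 4.75·e^(−0.0431·4/12) = 10.3409
Current forward F = (S − I)·e^(rT) = (206.29 − 10.3409)·e^(0.0431·6/12) = 195.9491 × 1.021784 = 200.2177
Value (long) = (F − K)·e^(−rT) = (200.2177 − 202.97) × 0.978681 = -2.6936
Short position value = −(long value) = €2.69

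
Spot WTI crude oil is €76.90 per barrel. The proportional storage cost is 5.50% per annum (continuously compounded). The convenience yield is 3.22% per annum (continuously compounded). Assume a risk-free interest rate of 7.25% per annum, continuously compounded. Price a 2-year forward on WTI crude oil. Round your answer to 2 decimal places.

€93.05 per barrel

Net carry = r + u − y = 0.0725 + 0.0550 − 0.0322 = 0.0953
F = S·e^((r+u−y)T) = 76.90 · e^(0.0953 × 2) = 76.90 · e^0.190600
= 76.90 × 1.209975 = €93.05 per barrel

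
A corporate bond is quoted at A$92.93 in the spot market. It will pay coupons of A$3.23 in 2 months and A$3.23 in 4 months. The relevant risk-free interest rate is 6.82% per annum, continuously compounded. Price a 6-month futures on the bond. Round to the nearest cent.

PV(coupons) I = 3.23·e^(−0.0682·2/12) + 3.23·e^(−0.0682·4/12)
I = 3.1935 + 3.1574 = 6.3509
F = (S − I)·e^(rT) = (92.93 − 6.3509) · e^(0.0682·6/12)
= 86.5791 · e^0.034100 = 86.5791 × 1.034688 = A$89.58

A$89.58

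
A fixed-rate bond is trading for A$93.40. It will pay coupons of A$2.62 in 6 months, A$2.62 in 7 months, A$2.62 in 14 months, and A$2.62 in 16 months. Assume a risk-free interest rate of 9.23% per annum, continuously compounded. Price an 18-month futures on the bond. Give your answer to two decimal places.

PV(coupons) I = 2.62·e^(−0.0923·6/12) + 2.62·e^(−0.0923·7/12) + 2.62·e^(−0.0923·14/12) + 2.62·e^(−0.0923·16/12)
I = 2.5018 + 2.4827 + 2.3525 + 2.3166 = 9.6536
F = (S − I)·e^(rT) = (93.40 − 9.6536) · e^(0.0923·18/12)
= 83.7464 · e^0.138450 = 83.7464 × 1.148492 = A$96.18

A$96.18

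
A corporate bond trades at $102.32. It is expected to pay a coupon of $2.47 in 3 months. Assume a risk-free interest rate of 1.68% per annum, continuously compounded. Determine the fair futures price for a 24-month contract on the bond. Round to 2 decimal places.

PV(coupons) I = 2.47·e^(−0.0168·3/12)
I = 2.4596
F = (S − I)·e^(rT) = (102.32 − 2.4596) · e^(0.0168·24/12)
= 99.8604 · e^0.033600 = 99.8604 × 1.034171 = $103.27

$103.27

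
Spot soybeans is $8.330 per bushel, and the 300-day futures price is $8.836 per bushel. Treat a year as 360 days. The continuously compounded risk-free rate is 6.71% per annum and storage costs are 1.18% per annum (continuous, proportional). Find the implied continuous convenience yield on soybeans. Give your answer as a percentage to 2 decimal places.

F = S·e^((r+u−y)T) ⇒ (r+u−y) = ln(F/S)/T
ln(8.836/8.330) = 0.058971; /T ⇒ 0.070765
y = r + u − ln(F/S)/T = 0.0671 + 0.0118 − 0.070765 = 0.008135
y = 0.81%

0.81%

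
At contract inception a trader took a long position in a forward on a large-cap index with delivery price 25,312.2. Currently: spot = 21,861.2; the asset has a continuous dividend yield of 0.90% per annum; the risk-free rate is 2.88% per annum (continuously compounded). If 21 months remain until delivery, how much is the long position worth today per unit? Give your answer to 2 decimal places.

Current fair forward for the remaining 21 months: F = S·e^((r − q)·T), (r − q) = 0.0288 − 0.0090 = 0.0198
F = 21861.2 · e^(0.0198 × 21/12) = 21861.2 × 1.03525731 = 22631.9671
Value of long forward = (F − K)·e^(−rT) = (22631.9671 − 25312.2) · e^(−0.0288·21/12)
= -2680.2329 × 0.95084901 = -2548.50

-2548.50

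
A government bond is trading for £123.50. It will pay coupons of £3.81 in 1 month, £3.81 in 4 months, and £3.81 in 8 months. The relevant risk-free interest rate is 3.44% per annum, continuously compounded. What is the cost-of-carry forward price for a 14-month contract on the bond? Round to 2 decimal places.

PV(coupons) I = 3.81·e^(−0.0344·1/12) + 3.81·e^(−0.0344·4/12) + 3.81·e^(−0.0344·8/12)
I = 3.7991 + 3.7666 + 3.7236 = 11.2893
F = (S − I)·e^(rT) = (123.50 − 11.2893) · e^(0.0344·14/12)
= 112.2107 · e^0.040133 = 112.2107 × 1.040949 = £116.81

£116.81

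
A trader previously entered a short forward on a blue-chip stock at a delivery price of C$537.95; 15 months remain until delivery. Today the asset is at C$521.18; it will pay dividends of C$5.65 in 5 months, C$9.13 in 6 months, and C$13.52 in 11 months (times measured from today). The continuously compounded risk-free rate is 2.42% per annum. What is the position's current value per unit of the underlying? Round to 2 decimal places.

C$28.58

PV(remaining dividends) I = 5.65·e^(−0.0242·5/12) + 9.13·e^(−0.0242·6/12) + 13.52·e^(−0.0242·11/12) = 27.8369
Current forward F = (S − I)·e^(rT) = (521.18 − 27.8369)·e^(0.0242·15/12) = 493.3431 × 1.030712 = 508.4947
Value (long) = (F − K)·e^(−rT) = (508.4947 − 537.95) × 0.970203 = -28.5776
Short position value = −(long value) = C$28.58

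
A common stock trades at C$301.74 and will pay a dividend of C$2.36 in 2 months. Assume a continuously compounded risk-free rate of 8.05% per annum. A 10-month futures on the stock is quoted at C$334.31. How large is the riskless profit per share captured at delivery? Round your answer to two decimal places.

PV(dividends) I = 2.36·e^(−0.0805·2/12) = 2.3285
Fair futures F* = (S − I)·e^(rT) = (301.74 − 2.3285)·e^0.067083 = 299.4115 × 1.069384 = 320.1859
Market C$334.31 > fair 320.1859: forward overpriced → cash-and-carry (borrow at r, buy the stock and collect the dividends, short the forward).
Profit at T = |F_mkt − F*| = |334.31 − 320.1859| = C$14.12 per share

C$14.12 per share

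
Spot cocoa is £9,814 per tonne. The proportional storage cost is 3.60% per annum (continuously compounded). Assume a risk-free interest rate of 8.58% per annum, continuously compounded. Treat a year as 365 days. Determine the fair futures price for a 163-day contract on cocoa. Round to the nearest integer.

Net carry = r + u − y = 0.0858 + 0.0360 − 0.0000 = 0.1218
F = S·e^((r+u−y)T) = 9814 · e^(0.1218 × 163/365) = 9814 · e^0.054393
= 9814 × 1.055899 = £10,363 per tonne

£10,363 per tonne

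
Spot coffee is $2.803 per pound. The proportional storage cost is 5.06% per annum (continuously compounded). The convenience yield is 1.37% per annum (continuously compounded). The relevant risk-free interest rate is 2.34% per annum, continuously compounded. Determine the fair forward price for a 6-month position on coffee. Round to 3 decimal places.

Net carry = r + u − y = 0.0234 + 0.0506 − 0.0137 = 0.0603
F = S·e^((r+u−y)T) = 2.803 · e^(0.0603 × 6/12) = 2.803 · e^0.030150
= 2.803 × 1.030609 = $2.889 per pound

$2.889 per pound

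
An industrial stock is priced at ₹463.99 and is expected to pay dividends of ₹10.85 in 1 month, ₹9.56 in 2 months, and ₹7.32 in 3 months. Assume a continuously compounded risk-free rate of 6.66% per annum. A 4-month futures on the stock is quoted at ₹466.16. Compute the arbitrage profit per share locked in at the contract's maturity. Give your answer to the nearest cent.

₹19.81 per share

PV(dividends) I = 10.85·e^(−0.0666·1/12) + 9.56·e^(−0.0666·2/12) + 7.32·e^(−0.0666·3/12) = 27.4436
Fair futures F* = (S − I)·e^(rT) = (463.99 − 27.4436)·e^0.022200 = 436.5464 × 1.022448 = 446.3460
Market ₹466.16 > fair 446.3460: forward overpriced → cash-and-carry (borrow at r, buy the stock and collect the dividends, short the forward).
Profit at T = |F_mkt − F*| = |466.16 − 446.3460| = ₹19.81 per share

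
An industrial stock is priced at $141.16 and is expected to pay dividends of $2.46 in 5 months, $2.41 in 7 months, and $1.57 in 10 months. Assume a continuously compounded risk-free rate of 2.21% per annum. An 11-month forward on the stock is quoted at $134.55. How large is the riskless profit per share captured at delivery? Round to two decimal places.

PV(dividends) I = 2.46·e^(−0.0221·5/12) + 2.41·e^(−0.0221·7/12) + 1.57·e^(−0.0221·10/12) = 6.3579
Fair forward F* = (S − I)·e^(rT) = (141.16 − 6.3579)·e^0.020258 = 134.8021 × 1.020465 = 137.5608
Market $134.55 < fair 137.5608: forward underpriced → reverse cash-and-carry (short the stock, invest proceeds at r, pay the dividends, go long the forward).
Profit at T = |F_mkt − F*| = |134.55 − 137.5608| = $3.01 per share

$3.01 per share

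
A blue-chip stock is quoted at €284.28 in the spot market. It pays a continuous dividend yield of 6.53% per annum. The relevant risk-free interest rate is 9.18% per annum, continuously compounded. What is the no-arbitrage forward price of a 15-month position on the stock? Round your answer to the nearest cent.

€293.85

F = S·e^((r − q)T) = 284.28 · e^((0.0918 − 0.0653) × 15/12)
= 284.28 · e^0.033125 = 284.28 × 1.033680
F = €293.85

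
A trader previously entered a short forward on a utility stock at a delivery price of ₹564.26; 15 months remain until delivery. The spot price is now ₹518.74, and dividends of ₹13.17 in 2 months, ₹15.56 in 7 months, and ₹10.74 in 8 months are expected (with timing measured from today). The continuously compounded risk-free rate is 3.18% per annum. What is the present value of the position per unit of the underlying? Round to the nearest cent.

PV(remaining dividends) I = 13.17·e^(−0.0318·2/12) + 15.56·e^(−0.0318·7/12) + 10.74·e^(−0.0318·8/12) = 38.8891
Current forward F = (S − I)·e^(rT) = (518.74 − 38.8891)·e^(0.0318·15/12) = 479.8509 × 1.040551 = 499.3093
Value (long) = (F − K)·e^(−rT) = (499.3093 − 564.26) × 0.961030 = -62.4196
Short position value = −(long value) = ₹62.42

₹62.42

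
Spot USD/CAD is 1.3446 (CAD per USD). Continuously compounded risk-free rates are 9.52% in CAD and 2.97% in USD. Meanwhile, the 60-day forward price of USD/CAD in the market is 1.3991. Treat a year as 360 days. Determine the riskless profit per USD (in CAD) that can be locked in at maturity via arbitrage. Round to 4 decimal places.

0.0397 per USD (in CAD)

Fair forward: F* = S·e^(carry·T), with carry = (r_CAD − r_USD) = 0.0952 − 0.0297 = 0.0655
F* = 1.3446 · e^(0.0655 × 60/360) = 1.3446 · e^0.010917 = 1.3446 × 1.010977 = 1.3594
Market 1.3991 > fair 1.3594: forward overpriced → cash-and-carry (buy spot, short the forward).
At maturity, profit = |F_mkt − F*| = |1.3991 − 1.3594| = 0.0397 per USD (in CAD)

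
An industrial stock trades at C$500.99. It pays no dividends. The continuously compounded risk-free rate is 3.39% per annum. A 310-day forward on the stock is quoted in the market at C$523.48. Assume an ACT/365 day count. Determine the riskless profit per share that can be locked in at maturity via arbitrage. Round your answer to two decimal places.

C$7.86 per share

Fair forward: F* = S·e^(carry·T), with carry = r = 0.0339
F* = 500.99 · e^(0.0339 × 310/365) = 500.99 · e^0.028792 = 500.99 × 1.029210 = C$515.6239
Market C$523.48 > fair C$515.6239: forward overpriced → cash-and-carry (buy spot, short the forward).
At maturity, profit = |F_mkt − F*| = |523.48 − 515.6239| = C$7.86 per share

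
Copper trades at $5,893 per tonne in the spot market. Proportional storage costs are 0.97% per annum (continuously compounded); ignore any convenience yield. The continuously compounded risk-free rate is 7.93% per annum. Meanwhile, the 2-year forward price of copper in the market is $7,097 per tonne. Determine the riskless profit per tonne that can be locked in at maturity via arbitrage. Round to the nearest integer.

Fair forward: F* = S·e^(carry·T), with carry = (r + u) = 0.0793 + 0.0097 = 0.0890
F* = 5893 · e^(0.0890 × 2) = 5893 · e^0.178000 = 5893 × 1.194825 = $7041.1037
Market $7097 > fair $7041.1037: forward overpriced → cash-and-carry (buy spot, short the forward).
At maturity, profit = |F_mkt − F*| = |7097 − 7041.1037| = $56 per tonne

$56 per tonne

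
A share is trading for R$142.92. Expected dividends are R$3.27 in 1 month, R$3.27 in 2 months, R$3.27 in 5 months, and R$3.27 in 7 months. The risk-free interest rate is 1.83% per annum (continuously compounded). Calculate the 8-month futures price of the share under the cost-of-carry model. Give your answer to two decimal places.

PV(dividends) I = 3.27·e^(−0.0183·1/12) + 3.27·e^(−0.0183·2/12) + 3.27·e^(−0.0183·5/12) + 3.27·e^(−0.0183·7/12)
I = 3.2650 + 3.2600 + 3.2452 + 3.2353 = 13.0055
F = (S − I)·e^(rT) = (142.92 − 13.0055) · e^(0.0183·8/12)
= 129.9145 · e^0.012200 = 129.9145 × 1.012275 = R$131.51

R$131.51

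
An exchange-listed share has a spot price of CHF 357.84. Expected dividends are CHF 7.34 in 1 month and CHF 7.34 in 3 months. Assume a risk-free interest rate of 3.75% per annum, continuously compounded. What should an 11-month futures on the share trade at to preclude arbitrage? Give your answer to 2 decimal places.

CHF 355.26

PV(dividends) I = 7.34·e^(−0.0375·1/12) + 7.34·e^(−0.0375·3/12)
I = 7.3171 + 7.2715 = 14.5886
F = (S − I)·e^(rT) = (357.84 − 14.5886) · e^(0.0375·11/12)
= 343.2514 · e^0.034375 = 343.2514 × 1.034973 = CHF 355.26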